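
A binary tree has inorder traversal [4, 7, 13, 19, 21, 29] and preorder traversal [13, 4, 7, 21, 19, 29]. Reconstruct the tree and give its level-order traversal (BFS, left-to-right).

Inorder:  [4, 7, 13, 19, 21, 29]
Preorder: [13, 4, 7, 21, 19, 29]
Algorithm: preorder visits root first, so consume preorder in order;
for each root, split the current inorder slice at that value into
left-subtree inorder and right-subtree inorder, then recurse.
Recursive splits:
  root=13; inorder splits into left=[4, 7], right=[19, 21, 29]
  root=4; inorder splits into left=[], right=[7]
  root=7; inorder splits into left=[], right=[]
  root=21; inorder splits into left=[19], right=[29]
  root=19; inorder splits into left=[], right=[]
  root=29; inorder splits into left=[], right=[]
Reconstructed level-order: [13, 4, 21, 7, 19, 29]


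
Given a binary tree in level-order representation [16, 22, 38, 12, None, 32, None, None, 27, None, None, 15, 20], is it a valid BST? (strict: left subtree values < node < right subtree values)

Level-order array: [16, 22, 38, 12, None, 32, None, None, 27, None, None, 15, 20]
Validate using subtree bounds (lo, hi): at each node, require lo < value < hi,
then recurse left with hi=value and right with lo=value.
Preorder trace (stopping at first violation):
  at node 16 with bounds (-inf, +inf): OK
  at node 22 with bounds (-inf, 16): VIOLATION
Node 22 violates its bound: not (-inf < 22 < 16).
Result: Not a valid BST


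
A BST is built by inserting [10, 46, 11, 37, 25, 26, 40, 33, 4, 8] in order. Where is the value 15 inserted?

Starting tree (level order): [10, 4, 46, None, 8, 11, None, None, None, None, 37, 25, 40, None, 26, None, None, None, 33]
Insertion path: 10 -> 46 -> 11 -> 37 -> 25
Result: insert 15 as left child of 25
Final tree (level order): [10, 4, 46, None, 8, 11, None, None, None, None, 37, 25, 40, 15, 26, None, None, None, None, None, 33]


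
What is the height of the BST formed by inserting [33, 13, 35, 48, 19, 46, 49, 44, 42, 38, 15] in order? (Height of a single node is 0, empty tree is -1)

Insertion order: [33, 13, 35, 48, 19, 46, 49, 44, 42, 38, 15]
Tree (level-order array): [33, 13, 35, None, 19, None, 48, 15, None, 46, 49, None, None, 44, None, None, None, 42, None, 38]
Compute height bottom-up (empty subtree = -1):
  height(15) = 1 + max(-1, -1) = 0
  height(19) = 1 + max(0, -1) = 1
  height(13) = 1 + max(-1, 1) = 2
  height(38) = 1 + max(-1, -1) = 0
  height(42) = 1 + max(0, -1) = 1
  height(44) = 1 + max(1, -1) = 2
  height(46) = 1 + max(2, -1) = 3
  height(49) = 1 + max(-1, -1) = 0
  height(48) = 1 + max(3, 0) = 4
  height(35) = 1 + max(-1, 4) = 5
  height(33) = 1 + max(2, 5) = 6
Height = 6


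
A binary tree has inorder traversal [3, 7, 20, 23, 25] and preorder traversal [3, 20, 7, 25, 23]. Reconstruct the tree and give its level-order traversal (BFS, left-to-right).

Inorder:  [3, 7, 20, 23, 25]
Preorder: [3, 20, 7, 25, 23]
Algorithm: preorder visits root first, so consume preorder in order;
for each root, split the current inorder slice at that value into
left-subtree inorder and right-subtree inorder, then recurse.
Recursive splits:
  root=3; inorder splits into left=[], right=[7, 20, 23, 25]
  root=20; inorder splits into left=[7], right=[23, 25]
  root=7; inorder splits into left=[], right=[]
  root=25; inorder splits into left=[23], right=[]
  root=23; inorder splits into left=[], right=[]
Reconstructed level-order: [3, 20, 7, 25, 23]


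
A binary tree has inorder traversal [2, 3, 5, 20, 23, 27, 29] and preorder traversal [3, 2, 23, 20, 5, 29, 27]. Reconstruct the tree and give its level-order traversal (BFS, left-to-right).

Inorder:  [2, 3, 5, 20, 23, 27, 29]
Preorder: [3, 2, 23, 20, 5, 29, 27]
Algorithm: preorder visits root first, so consume preorder in order;
for each root, split the current inorder slice at that value into
left-subtree inorder and right-subtree inorder, then recurse.
Recursive splits:
  root=3; inorder splits into left=[2], right=[5, 20, 23, 27, 29]
  root=2; inorder splits into left=[], right=[]
  root=23; inorder splits into left=[5, 20], right=[27, 29]
  root=20; inorder splits into left=[5], right=[]
  root=5; inorder splits into left=[], right=[]
  root=29; inorder splits into left=[27], right=[]
  root=27; inorder splits into left=[], right=[]
Reconstructed level-order: [3, 2, 23, 20, 29, 5, 27]


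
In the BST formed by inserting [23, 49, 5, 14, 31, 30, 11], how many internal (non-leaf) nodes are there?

Tree built from: [23, 49, 5, 14, 31, 30, 11]
Tree (level-order array): [23, 5, 49, None, 14, 31, None, 11, None, 30]
Rule: An internal node has at least one child.
Per-node child counts:
  node 23: 2 child(ren)
  node 5: 1 child(ren)
  node 14: 1 child(ren)
  node 11: 0 child(ren)
  node 49: 1 child(ren)
  node 31: 1 child(ren)
  node 30: 0 child(ren)
Matching nodes: [23, 5, 14, 49, 31]
Count of internal (non-leaf) nodes: 5


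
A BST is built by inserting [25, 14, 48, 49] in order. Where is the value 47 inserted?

Starting tree (level order): [25, 14, 48, None, None, None, 49]
Insertion path: 25 -> 48
Result: insert 47 as left child of 48
Final tree (level order): [25, 14, 48, None, None, 47, 49]


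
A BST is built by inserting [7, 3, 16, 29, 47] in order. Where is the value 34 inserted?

Starting tree (level order): [7, 3, 16, None, None, None, 29, None, 47]
Insertion path: 7 -> 16 -> 29 -> 47
Result: insert 34 as left child of 47
Final tree (level order): [7, 3, 16, None, None, None, 29, None, 47, 34]


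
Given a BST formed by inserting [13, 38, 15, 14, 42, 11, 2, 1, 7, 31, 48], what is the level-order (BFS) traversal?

Tree insertion order: [13, 38, 15, 14, 42, 11, 2, 1, 7, 31, 48]
Tree (level-order array): [13, 11, 38, 2, None, 15, 42, 1, 7, 14, 31, None, 48]
BFS from the root, enqueuing left then right child of each popped node:
  queue [13] -> pop 13, enqueue [11, 38], visited so far: [13]
  queue [11, 38] -> pop 11, enqueue [2], visited so far: [13, 11]
  queue [38, 2] -> pop 38, enqueue [15, 42], visited so far: [13, 11, 38]
  queue [2, 15, 42] -> pop 2, enqueue [1, 7], visited so far: [13, 11, 38, 2]
  queue [15, 42, 1, 7] -> pop 15, enqueue [14, 31], visited so far: [13, 11, 38, 2, 15]
  queue [42, 1, 7, 14, 31] -> pop 42, enqueue [48], visited so far: [13, 11, 38, 2, 15, 42]
  queue [1, 7, 14, 31, 48] -> pop 1, enqueue [none], visited so far: [13, 11, 38, 2, 15, 42, 1]
  queue [7, 14, 31, 48] -> pop 7, enqueue [none], visited so far: [13, 11, 38, 2, 15, 42, 1, 7]
  queue [14, 31, 48] -> pop 14, enqueue [none], visited so far: [13, 11, 38, 2, 15, 42, 1, 7, 14]
  queue [31, 48] -> pop 31, enqueue [none], visited so far: [13, 11, 38, 2, 15, 42, 1, 7, 14, 31]
  queue [48] -> pop 48, enqueue [none], visited so far: [13, 11, 38, 2, 15, 42, 1, 7, 14, 31, 48]
Result: [13, 11, 38, 2, 15, 42, 1, 7, 14, 31, 48]


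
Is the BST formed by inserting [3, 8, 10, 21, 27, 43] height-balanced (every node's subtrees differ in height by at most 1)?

Tree (level-order array): [3, None, 8, None, 10, None, 21, None, 27, None, 43]
Definition: a tree is height-balanced if, at every node, |h(left) - h(right)| <= 1 (empty subtree has height -1).
Bottom-up per-node check:
  node 43: h_left=-1, h_right=-1, diff=0 [OK], height=0
  node 27: h_left=-1, h_right=0, diff=1 [OK], height=1
  node 21: h_left=-1, h_right=1, diff=2 [FAIL (|-1-1|=2 > 1)], height=2
  node 10: h_left=-1, h_right=2, diff=3 [FAIL (|-1-2|=3 > 1)], height=3
  node 8: h_left=-1, h_right=3, diff=4 [FAIL (|-1-3|=4 > 1)], height=4
  node 3: h_left=-1, h_right=4, diff=5 [FAIL (|-1-4|=5 > 1)], height=5
Node 21 violates the condition: |-1 - 1| = 2 > 1.
Result: Not balanced


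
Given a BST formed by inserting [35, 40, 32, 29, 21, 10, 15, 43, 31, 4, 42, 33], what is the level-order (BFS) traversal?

Tree insertion order: [35, 40, 32, 29, 21, 10, 15, 43, 31, 4, 42, 33]
Tree (level-order array): [35, 32, 40, 29, 33, None, 43, 21, 31, None, None, 42, None, 10, None, None, None, None, None, 4, 15]
BFS from the root, enqueuing left then right child of each popped node:
  queue [35] -> pop 35, enqueue [32, 40], visited so far: [35]
  queue [32, 40] -> pop 32, enqueue [29, 33], visited so far: [35, 32]
  queue [40, 29, 33] -> pop 40, enqueue [43], visited so far: [35, 32, 40]
  queue [29, 33, 43] -> pop 29, enqueue [21, 31], visited so far: [35, 32, 40, 29]
  queue [33, 43, 21, 31] -> pop 33, enqueue [none], visited so far: [35, 32, 40, 29, 33]
  queue [43, 21, 31] -> pop 43, enqueue [42], visited so far: [35, 32, 40, 29, 33, 43]
  queue [21, 31, 42] -> pop 21, enqueue [10], visited so far: [35, 32, 40, 29, 33, 43, 21]
  queue [31, 42, 10] -> pop 31, enqueue [none], visited so far: [35, 32, 40, 29, 33, 43, 21, 31]
  queue [42, 10] -> pop 42, enqueue [none], visited so far: [35, 32, 40, 29, 33, 43, 21, 31, 42]
  queue [10] -> pop 10, enqueue [4, 15], visited so far: [35, 32, 40, 29, 33, 43, 21, 31, 42, 10]
  queue [4, 15] -> pop 4, enqueue [none], visited so far: [35, 32, 40, 29, 33, 43, 21, 31, 42, 10, 4]
  queue [15] -> pop 15, enqueue [none], visited so far: [35, 32, 40, 29, 33, 43, 21, 31, 42, 10, 4, 15]
Result: [35, 32, 40, 29, 33, 43, 21, 31, 42, 10, 4, 15]


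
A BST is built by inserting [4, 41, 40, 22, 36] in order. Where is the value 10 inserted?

Starting tree (level order): [4, None, 41, 40, None, 22, None, None, 36]
Insertion path: 4 -> 41 -> 40 -> 22
Result: insert 10 as left child of 22
Final tree (level order): [4, None, 41, 40, None, 22, None, 10, 36]


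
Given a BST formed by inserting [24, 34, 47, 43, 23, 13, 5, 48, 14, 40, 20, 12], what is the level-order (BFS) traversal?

Tree insertion order: [24, 34, 47, 43, 23, 13, 5, 48, 14, 40, 20, 12]
Tree (level-order array): [24, 23, 34, 13, None, None, 47, 5, 14, 43, 48, None, 12, None, 20, 40]
BFS from the root, enqueuing left then right child of each popped node:
  queue [24] -> pop 24, enqueue [23, 34], visited so far: [24]
  queue [23, 34] -> pop 23, enqueue [13], visited so far: [24, 23]
  queue [34, 13] -> pop 34, enqueue [47], visited so far: [24, 23, 34]
  queue [13, 47] -> pop 13, enqueue [5, 14], visited so far: [24, 23, 34, 13]
  queue [47, 5, 14] -> pop 47, enqueue [43, 48], visited so far: [24, 23, 34, 13, 47]
  queue [5, 14, 43, 48] -> pop 5, enqueue [12], visited so far: [24, 23, 34, 13, 47, 5]
  queue [14, 43, 48, 12] -> pop 14, enqueue [20], visited so far: [24, 23, 34, 13, 47, 5, 14]
  queue [43, 48, 12, 20] -> pop 43, enqueue [40], visited so far: [24, 23, 34, 13, 47, 5, 14, 43]
  queue [48, 12, 20, 40] -> pop 48, enqueue [none], visited so far: [24, 23, 34, 13, 47, 5, 14, 43, 48]
  queue [12, 20, 40] -> pop 12, enqueue [none], visited so far: [24, 23, 34, 13, 47, 5, 14, 43, 48, 12]
  queue [20, 40] -> pop 20, enqueue [none], visited so far: [24, 23, 34, 13, 47, 5, 14, 43, 48, 12, 20]
  queue [40] -> pop 40, enqueue [none], visited so far: [24, 23, 34, 13, 47, 5, 14, 43, 48, 12, 20, 40]
Result: [24, 23, 34, 13, 47, 5, 14, 43, 48, 12, 20, 40]


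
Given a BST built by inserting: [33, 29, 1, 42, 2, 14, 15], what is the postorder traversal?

Tree insertion order: [33, 29, 1, 42, 2, 14, 15]
Tree (level-order array): [33, 29, 42, 1, None, None, None, None, 2, None, 14, None, 15]
Postorder traversal: [15, 14, 2, 1, 29, 42, 33]


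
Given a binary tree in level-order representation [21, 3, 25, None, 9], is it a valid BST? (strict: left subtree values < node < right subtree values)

Level-order array: [21, 3, 25, None, 9]
Validate using subtree bounds (lo, hi): at each node, require lo < value < hi,
then recurse left with hi=value and right with lo=value.
Preorder trace (stopping at first violation):
  at node 21 with bounds (-inf, +inf): OK
  at node 3 with bounds (-inf, 21): OK
  at node 9 with bounds (3, 21): OK
  at node 25 with bounds (21, +inf): OK
No violation found at any node.
Result: Valid BST


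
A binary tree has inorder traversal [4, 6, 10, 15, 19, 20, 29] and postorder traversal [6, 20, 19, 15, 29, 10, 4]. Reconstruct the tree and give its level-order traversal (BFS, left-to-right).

Inorder:   [4, 6, 10, 15, 19, 20, 29]
Postorder: [6, 20, 19, 15, 29, 10, 4]
Algorithm: postorder visits root last, so walk postorder right-to-left;
each value is the root of the current inorder slice — split it at that
value, recurse on the right subtree first, then the left.
Recursive splits:
  root=4; inorder splits into left=[], right=[6, 10, 15, 19, 20, 29]
  root=10; inorder splits into left=[6], right=[15, 19, 20, 29]
  root=29; inorder splits into left=[15, 19, 20], right=[]
  root=15; inorder splits into left=[], right=[19, 20]
  root=19; inorder splits into left=[], right=[20]
  root=20; inorder splits into left=[], right=[]
  root=6; inorder splits into left=[], right=[]
Reconstructed level-order: [4, 10, 6, 29, 15, 19, 20]


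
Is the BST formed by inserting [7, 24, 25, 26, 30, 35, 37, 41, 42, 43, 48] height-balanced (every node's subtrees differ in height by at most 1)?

Tree (level-order array): [7, None, 24, None, 25, None, 26, None, 30, None, 35, None, 37, None, 41, None, 42, None, 43, None, 48]
Definition: a tree is height-balanced if, at every node, |h(left) - h(right)| <= 1 (empty subtree has height -1).
Bottom-up per-node check:
  node 48: h_left=-1, h_right=-1, diff=0 [OK], height=0
  node 43: h_left=-1, h_right=0, diff=1 [OK], height=1
  node 42: h_left=-1, h_right=1, diff=2 [FAIL (|-1-1|=2 > 1)], height=2
  node 41: h_left=-1, h_right=2, diff=3 [FAIL (|-1-2|=3 > 1)], height=3
  node 37: h_left=-1, h_right=3, diff=4 [FAIL (|-1-3|=4 > 1)], height=4
  node 35: h_left=-1, h_right=4, diff=5 [FAIL (|-1-4|=5 > 1)], height=5
  node 30: h_left=-1, h_right=5, diff=6 [FAIL (|-1-5|=6 > 1)], height=6
  node 26: h_left=-1, h_right=6, diff=7 [FAIL (|-1-6|=7 > 1)], height=7
  node 25: h_left=-1, h_right=7, diff=8 [FAIL (|-1-7|=8 > 1)], height=8
  node 24: h_left=-1, h_right=8, diff=9 [FAIL (|-1-8|=9 > 1)], height=9
  node 7: h_left=-1, h_right=9, diff=10 [FAIL (|-1-9|=10 > 1)], height=10
Node 42 violates the condition: |-1 - 1| = 2 > 1.
Result: Not balanced


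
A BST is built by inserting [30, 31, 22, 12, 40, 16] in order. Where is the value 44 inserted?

Starting tree (level order): [30, 22, 31, 12, None, None, 40, None, 16]
Insertion path: 30 -> 31 -> 40
Result: insert 44 as right child of 40
Final tree (level order): [30, 22, 31, 12, None, None, 40, None, 16, None, 44]


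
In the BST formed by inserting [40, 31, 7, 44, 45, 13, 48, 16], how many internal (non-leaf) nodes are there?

Tree built from: [40, 31, 7, 44, 45, 13, 48, 16]
Tree (level-order array): [40, 31, 44, 7, None, None, 45, None, 13, None, 48, None, 16]
Rule: An internal node has at least one child.
Per-node child counts:
  node 40: 2 child(ren)
  node 31: 1 child(ren)
  node 7: 1 child(ren)
  node 13: 1 child(ren)
  node 16: 0 child(ren)
  node 44: 1 child(ren)
  node 45: 1 child(ren)
  node 48: 0 child(ren)
Matching nodes: [40, 31, 7, 13, 44, 45]
Count of internal (non-leaf) nodes: 6


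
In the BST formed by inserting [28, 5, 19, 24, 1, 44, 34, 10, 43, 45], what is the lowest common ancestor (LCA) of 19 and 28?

Tree insertion order: [28, 5, 19, 24, 1, 44, 34, 10, 43, 45]
Tree (level-order array): [28, 5, 44, 1, 19, 34, 45, None, None, 10, 24, None, 43]
In a BST, the LCA of p=19, q=28 is the first node v on the
root-to-leaf path with p <= v <= q (go left if both < v, right if both > v).
Walk from root:
  at 28: 19 <= 28 <= 28, this is the LCA
LCA = 28


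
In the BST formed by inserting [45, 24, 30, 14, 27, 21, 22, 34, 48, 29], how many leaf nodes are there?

Tree built from: [45, 24, 30, 14, 27, 21, 22, 34, 48, 29]
Tree (level-order array): [45, 24, 48, 14, 30, None, None, None, 21, 27, 34, None, 22, None, 29]
Rule: A leaf has 0 children.
Per-node child counts:
  node 45: 2 child(ren)
  node 24: 2 child(ren)
  node 14: 1 child(ren)
  node 21: 1 child(ren)
  node 22: 0 child(ren)
  node 30: 2 child(ren)
  node 27: 1 child(ren)
  node 29: 0 child(ren)
  node 34: 0 child(ren)
  node 48: 0 child(ren)
Matching nodes: [22, 29, 34, 48]
Count of leaf nodes: 4


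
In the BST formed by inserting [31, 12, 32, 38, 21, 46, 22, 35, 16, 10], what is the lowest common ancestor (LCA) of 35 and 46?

Tree insertion order: [31, 12, 32, 38, 21, 46, 22, 35, 16, 10]
Tree (level-order array): [31, 12, 32, 10, 21, None, 38, None, None, 16, 22, 35, 46]
In a BST, the LCA of p=35, q=46 is the first node v on the
root-to-leaf path with p <= v <= q (go left if both < v, right if both > v).
Walk from root:
  at 31: both 35 and 46 > 31, go right
  at 32: both 35 and 46 > 32, go right
  at 38: 35 <= 38 <= 46, this is the LCA
LCA = 38


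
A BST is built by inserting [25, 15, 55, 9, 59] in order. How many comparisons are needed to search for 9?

Search path for 9: 25 -> 15 -> 9
Found: True
Comparisons: 3


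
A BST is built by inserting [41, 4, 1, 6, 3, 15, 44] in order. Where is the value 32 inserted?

Starting tree (level order): [41, 4, 44, 1, 6, None, None, None, 3, None, 15]
Insertion path: 41 -> 4 -> 6 -> 15
Result: insert 32 as right child of 15
Final tree (level order): [41, 4, 44, 1, 6, None, None, None, 3, None, 15, None, None, None, 32]


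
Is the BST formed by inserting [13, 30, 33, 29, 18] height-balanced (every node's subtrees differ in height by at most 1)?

Tree (level-order array): [13, None, 30, 29, 33, 18]
Definition: a tree is height-balanced if, at every node, |h(left) - h(right)| <= 1 (empty subtree has height -1).
Bottom-up per-node check:
  node 18: h_left=-1, h_right=-1, diff=0 [OK], height=0
  node 29: h_left=0, h_right=-1, diff=1 [OK], height=1
  node 33: h_left=-1, h_right=-1, diff=0 [OK], height=0
  node 30: h_left=1, h_right=0, diff=1 [OK], height=2
  node 13: h_left=-1, h_right=2, diff=3 [FAIL (|-1-2|=3 > 1)], height=3
Node 13 violates the condition: |-1 - 2| = 3 > 1.
Result: Not balanced


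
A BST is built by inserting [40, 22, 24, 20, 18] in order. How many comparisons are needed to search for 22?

Search path for 22: 40 -> 22
Found: True
Comparisons: 2


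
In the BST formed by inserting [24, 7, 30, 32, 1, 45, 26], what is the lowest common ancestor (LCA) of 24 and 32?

Tree insertion order: [24, 7, 30, 32, 1, 45, 26]
Tree (level-order array): [24, 7, 30, 1, None, 26, 32, None, None, None, None, None, 45]
In a BST, the LCA of p=24, q=32 is the first node v on the
root-to-leaf path with p <= v <= q (go left if both < v, right if both > v).
Walk from root:
  at 24: 24 <= 24 <= 32, this is the LCA
LCA = 24


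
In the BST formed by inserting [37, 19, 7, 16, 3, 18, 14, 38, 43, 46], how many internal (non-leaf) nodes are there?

Tree built from: [37, 19, 7, 16, 3, 18, 14, 38, 43, 46]
Tree (level-order array): [37, 19, 38, 7, None, None, 43, 3, 16, None, 46, None, None, 14, 18]
Rule: An internal node has at least one child.
Per-node child counts:
  node 37: 2 child(ren)
  node 19: 1 child(ren)
  node 7: 2 child(ren)
  node 3: 0 child(ren)
  node 16: 2 child(ren)
  node 14: 0 child(ren)
  node 18: 0 child(ren)
  node 38: 1 child(ren)
  node 43: 1 child(ren)
  node 46: 0 child(ren)
Matching nodes: [37, 19, 7, 16, 38, 43]
Count of internal (non-leaf) nodes: 6


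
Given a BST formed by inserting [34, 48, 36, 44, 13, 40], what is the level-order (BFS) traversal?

Tree insertion order: [34, 48, 36, 44, 13, 40]
Tree (level-order array): [34, 13, 48, None, None, 36, None, None, 44, 40]
BFS from the root, enqueuing left then right child of each popped node:
  queue [34] -> pop 34, enqueue [13, 48], visited so far: [34]
  queue [13, 48] -> pop 13, enqueue [none], visited so far: [34, 13]
  queue [48] -> pop 48, enqueue [36], visited so far: [34, 13, 48]
  queue [36] -> pop 36, enqueue [44], visited so far: [34, 13, 48, 36]
  queue [44] -> pop 44, enqueue [40], visited so far: [34, 13, 48, 36, 44]
  queue [40] -> pop 40, enqueue [none], visited so far: [34, 13, 48, 36, 44, 40]
Result: [34, 13, 48, 36, 44, 40]


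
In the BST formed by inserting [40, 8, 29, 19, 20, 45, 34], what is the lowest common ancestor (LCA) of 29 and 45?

Tree insertion order: [40, 8, 29, 19, 20, 45, 34]
Tree (level-order array): [40, 8, 45, None, 29, None, None, 19, 34, None, 20]
In a BST, the LCA of p=29, q=45 is the first node v on the
root-to-leaf path with p <= v <= q (go left if both < v, right if both > v).
Walk from root:
  at 40: 29 <= 40 <= 45, this is the LCA
LCA = 40


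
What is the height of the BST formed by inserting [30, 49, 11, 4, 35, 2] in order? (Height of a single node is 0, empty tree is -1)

Insertion order: [30, 49, 11, 4, 35, 2]
Tree (level-order array): [30, 11, 49, 4, None, 35, None, 2]
Compute height bottom-up (empty subtree = -1):
  height(2) = 1 + max(-1, -1) = 0
  height(4) = 1 + max(0, -1) = 1
  height(11) = 1 + max(1, -1) = 2
  height(35) = 1 + max(-1, -1) = 0
  height(49) = 1 + max(0, -1) = 1
  height(30) = 1 + max(2, 1) = 3
Height = 3


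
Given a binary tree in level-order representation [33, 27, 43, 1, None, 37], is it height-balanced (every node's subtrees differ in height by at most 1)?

Tree (level-order array): [33, 27, 43, 1, None, 37]
Definition: a tree is height-balanced if, at every node, |h(left) - h(right)| <= 1 (empty subtree has height -1).
Bottom-up per-node check:
  node 1: h_left=-1, h_right=-1, diff=0 [OK], height=0
  node 27: h_left=0, h_right=-1, diff=1 [OK], height=1
  node 37: h_left=-1, h_right=-1, diff=0 [OK], height=0
  node 43: h_left=0, h_right=-1, diff=1 [OK], height=1
  node 33: h_left=1, h_right=1, diff=0 [OK], height=2
All nodes satisfy the balance condition.
Result: Balanced


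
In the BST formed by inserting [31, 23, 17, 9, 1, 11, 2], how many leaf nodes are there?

Tree built from: [31, 23, 17, 9, 1, 11, 2]
Tree (level-order array): [31, 23, None, 17, None, 9, None, 1, 11, None, 2]
Rule: A leaf has 0 children.
Per-node child counts:
  node 31: 1 child(ren)
  node 23: 1 child(ren)
  node 17: 1 child(ren)
  node 9: 2 child(ren)
  node 1: 1 child(ren)
  node 2: 0 child(ren)
  node 11: 0 child(ren)
Matching nodes: [2, 11]
Count of leaf nodes: 2


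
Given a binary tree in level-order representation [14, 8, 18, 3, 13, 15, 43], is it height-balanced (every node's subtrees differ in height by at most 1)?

Tree (level-order array): [14, 8, 18, 3, 13, 15, 43]
Definition: a tree is height-balanced if, at every node, |h(left) - h(right)| <= 1 (empty subtree has height -1).
Bottom-up per-node check:
  node 3: h_left=-1, h_right=-1, diff=0 [OK], height=0
  node 13: h_left=-1, h_right=-1, diff=0 [OK], height=0
  node 8: h_left=0, h_right=0, diff=0 [OK], height=1
  node 15: h_left=-1, h_right=-1, diff=0 [OK], height=0
  node 43: h_left=-1, h_right=-1, diff=0 [OK], height=0
  node 18: h_left=0, h_right=0, diff=0 [OK], height=1
  node 14: h_left=1, h_right=1, diff=0 [OK], height=2
All nodes satisfy the balance condition.
Result: Balanced


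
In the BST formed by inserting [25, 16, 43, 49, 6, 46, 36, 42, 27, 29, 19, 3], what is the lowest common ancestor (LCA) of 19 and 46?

Tree insertion order: [25, 16, 43, 49, 6, 46, 36, 42, 27, 29, 19, 3]
Tree (level-order array): [25, 16, 43, 6, 19, 36, 49, 3, None, None, None, 27, 42, 46, None, None, None, None, 29]
In a BST, the LCA of p=19, q=46 is the first node v on the
root-to-leaf path with p <= v <= q (go left if both < v, right if both > v).
Walk from root:
  at 25: 19 <= 25 <= 46, this is the LCA
LCA = 25


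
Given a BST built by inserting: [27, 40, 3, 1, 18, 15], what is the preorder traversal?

Tree insertion order: [27, 40, 3, 1, 18, 15]
Tree (level-order array): [27, 3, 40, 1, 18, None, None, None, None, 15]
Preorder traversal: [27, 3, 1, 18, 15, 40]


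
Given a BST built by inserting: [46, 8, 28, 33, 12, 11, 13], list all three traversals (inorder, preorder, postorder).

Tree insertion order: [46, 8, 28, 33, 12, 11, 13]
Tree (level-order array): [46, 8, None, None, 28, 12, 33, 11, 13]
Inorder (L, root, R): [8, 11, 12, 13, 28, 33, 46]
Preorder (root, L, R): [46, 8, 28, 12, 11, 13, 33]
Postorder (L, R, root): [11, 13, 12, 33, 28, 8, 46]


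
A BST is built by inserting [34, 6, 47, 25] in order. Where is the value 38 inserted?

Starting tree (level order): [34, 6, 47, None, 25]
Insertion path: 34 -> 47
Result: insert 38 as left child of 47
Final tree (level order): [34, 6, 47, None, 25, 38]


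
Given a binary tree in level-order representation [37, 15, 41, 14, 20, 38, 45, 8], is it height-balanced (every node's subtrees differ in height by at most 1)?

Tree (level-order array): [37, 15, 41, 14, 20, 38, 45, 8]
Definition: a tree is height-balanced if, at every node, |h(left) - h(right)| <= 1 (empty subtree has height -1).
Bottom-up per-node check:
  node 8: h_left=-1, h_right=-1, diff=0 [OK], height=0
  node 14: h_left=0, h_right=-1, diff=1 [OK], height=1
  node 20: h_left=-1, h_right=-1, diff=0 [OK], height=0
  node 15: h_left=1, h_right=0, diff=1 [OK], height=2
  node 38: h_left=-1, h_right=-1, diff=0 [OK], height=0
  node 45: h_left=-1, h_right=-1, diff=0 [OK], height=0
  node 41: h_left=0, h_right=0, diff=0 [OK], height=1
  node 37: h_left=2, h_right=1, diff=1 [OK], height=3
All nodes satisfy the balance condition.
Result: Balanced


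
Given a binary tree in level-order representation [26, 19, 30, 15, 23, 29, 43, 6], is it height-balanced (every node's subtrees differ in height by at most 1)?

Tree (level-order array): [26, 19, 30, 15, 23, 29, 43, 6]
Definition: a tree is height-balanced if, at every node, |h(left) - h(right)| <= 1 (empty subtree has height -1).
Bottom-up per-node check:
  node 6: h_left=-1, h_right=-1, diff=0 [OK], height=0
  node 15: h_left=0, h_right=-1, diff=1 [OK], height=1
  node 23: h_left=-1, h_right=-1, diff=0 [OK], height=0
  node 19: h_left=1, h_right=0, diff=1 [OK], height=2
  node 29: h_left=-1, h_right=-1, diff=0 [OK], height=0
  node 43: h_left=-1, h_right=-1, diff=0 [OK], height=0
  node 30: h_left=0, h_right=0, diff=0 [OK], height=1
  node 26: h_left=2, h_right=1, diff=1 [OK], height=3
All nodes satisfy the balance condition.
Result: Balanced


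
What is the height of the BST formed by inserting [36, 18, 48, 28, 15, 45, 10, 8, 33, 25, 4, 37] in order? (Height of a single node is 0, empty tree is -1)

Insertion order: [36, 18, 48, 28, 15, 45, 10, 8, 33, 25, 4, 37]
Tree (level-order array): [36, 18, 48, 15, 28, 45, None, 10, None, 25, 33, 37, None, 8, None, None, None, None, None, None, None, 4]
Compute height bottom-up (empty subtree = -1):
  height(4) = 1 + max(-1, -1) = 0
  height(8) = 1 + max(0, -1) = 1
  height(10) = 1 + max(1, -1) = 2
  height(15) = 1 + max(2, -1) = 3
  height(25) = 1 + max(-1, -1) = 0
  height(33) = 1 + max(-1, -1) = 0
  height(28) = 1 + max(0, 0) = 1
  height(18) = 1 + max(3, 1) = 4
  height(37) = 1 + max(-1, -1) = 0
  height(45) = 1 + max(0, -1) = 1
  height(48) = 1 + max(1, -1) = 2
  height(36) = 1 + max(4, 2) = 5
Height = 5


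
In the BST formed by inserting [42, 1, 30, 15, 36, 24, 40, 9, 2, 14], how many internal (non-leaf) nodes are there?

Tree built from: [42, 1, 30, 15, 36, 24, 40, 9, 2, 14]
Tree (level-order array): [42, 1, None, None, 30, 15, 36, 9, 24, None, 40, 2, 14]
Rule: An internal node has at least one child.
Per-node child counts:
  node 42: 1 child(ren)
  node 1: 1 child(ren)
  node 30: 2 child(ren)
  node 15: 2 child(ren)
  node 9: 2 child(ren)
  node 2: 0 child(ren)
  node 14: 0 child(ren)
  node 24: 0 child(ren)
  node 36: 1 child(ren)
  node 40: 0 child(ren)
Matching nodes: [42, 1, 30, 15, 9, 36]
Count of internal (non-leaf) nodes: 6


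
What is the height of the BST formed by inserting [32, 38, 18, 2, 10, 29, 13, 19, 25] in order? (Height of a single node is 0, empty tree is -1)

Insertion order: [32, 38, 18, 2, 10, 29, 13, 19, 25]
Tree (level-order array): [32, 18, 38, 2, 29, None, None, None, 10, 19, None, None, 13, None, 25]
Compute height bottom-up (empty subtree = -1):
  height(13) = 1 + max(-1, -1) = 0
  height(10) = 1 + max(-1, 0) = 1
  height(2) = 1 + max(-1, 1) = 2
  height(25) = 1 + max(-1, -1) = 0
  height(19) = 1 + max(-1, 0) = 1
  height(29) = 1 + max(1, -1) = 2
  height(18) = 1 + max(2, 2) = 3
  height(38) = 1 + max(-1, -1) = 0
  height(32) = 1 + max(3, 0) = 4
Height = 4


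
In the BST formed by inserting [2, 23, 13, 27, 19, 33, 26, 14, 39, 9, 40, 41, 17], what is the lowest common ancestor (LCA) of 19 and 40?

Tree insertion order: [2, 23, 13, 27, 19, 33, 26, 14, 39, 9, 40, 41, 17]
Tree (level-order array): [2, None, 23, 13, 27, 9, 19, 26, 33, None, None, 14, None, None, None, None, 39, None, 17, None, 40, None, None, None, 41]
In a BST, the LCA of p=19, q=40 is the first node v on the
root-to-leaf path with p <= v <= q (go left if both < v, right if both > v).
Walk from root:
  at 2: both 19 and 40 > 2, go right
  at 23: 19 <= 23 <= 40, this is the LCA
LCA = 23


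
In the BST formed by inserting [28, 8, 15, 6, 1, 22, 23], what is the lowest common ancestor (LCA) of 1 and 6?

Tree insertion order: [28, 8, 15, 6, 1, 22, 23]
Tree (level-order array): [28, 8, None, 6, 15, 1, None, None, 22, None, None, None, 23]
In a BST, the LCA of p=1, q=6 is the first node v on the
root-to-leaf path with p <= v <= q (go left if both < v, right if both > v).
Walk from root:
  at 28: both 1 and 6 < 28, go left
  at 8: both 1 and 6 < 8, go left
  at 6: 1 <= 6 <= 6, this is the LCA
LCA = 6


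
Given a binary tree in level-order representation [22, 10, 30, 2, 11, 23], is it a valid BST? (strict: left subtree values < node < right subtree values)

Level-order array: [22, 10, 30, 2, 11, 23]
Validate using subtree bounds (lo, hi): at each node, require lo < value < hi,
then recurse left with hi=value and right with lo=value.
Preorder trace (stopping at first violation):
  at node 22 with bounds (-inf, +inf): OK
  at node 10 with bounds (-inf, 22): OK
  at node 2 with bounds (-inf, 10): OK
  at node 11 with bounds (10, 22): OK
  at node 30 with bounds (22, +inf): OK
  at node 23 with bounds (22, 30): OK
No violation found at any node.
Result: Valid BST


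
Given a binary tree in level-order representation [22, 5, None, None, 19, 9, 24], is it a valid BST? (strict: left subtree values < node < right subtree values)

Level-order array: [22, 5, None, None, 19, 9, 24]
Validate using subtree bounds (lo, hi): at each node, require lo < value < hi,
then recurse left with hi=value and right with lo=value.
Preorder trace (stopping at first violation):
  at node 22 with bounds (-inf, +inf): OK
  at node 5 with bounds (-inf, 22): OK
  at node 19 with bounds (5, 22): OK
  at node 9 with bounds (5, 19): OK
  at node 24 with bounds (19, 22): VIOLATION
Node 24 violates its bound: not (19 < 24 < 22).
Result: Not a valid BST


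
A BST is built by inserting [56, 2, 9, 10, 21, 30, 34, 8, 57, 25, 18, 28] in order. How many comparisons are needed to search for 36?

Search path for 36: 56 -> 2 -> 9 -> 10 -> 21 -> 30 -> 34
Found: False
Comparisons: 7


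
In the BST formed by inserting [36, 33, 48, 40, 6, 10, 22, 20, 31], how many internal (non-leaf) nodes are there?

Tree built from: [36, 33, 48, 40, 6, 10, 22, 20, 31]
Tree (level-order array): [36, 33, 48, 6, None, 40, None, None, 10, None, None, None, 22, 20, 31]
Rule: An internal node has at least one child.
Per-node child counts:
  node 36: 2 child(ren)
  node 33: 1 child(ren)
  node 6: 1 child(ren)
  node 10: 1 child(ren)
  node 22: 2 child(ren)
  node 20: 0 child(ren)
  node 31: 0 child(ren)
  node 48: 1 child(ren)
  node 40: 0 child(ren)
Matching nodes: [36, 33, 6, 10, 22, 48]
Count of internal (non-leaf) nodes: 6


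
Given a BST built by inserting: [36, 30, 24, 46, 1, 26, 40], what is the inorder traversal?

Tree insertion order: [36, 30, 24, 46, 1, 26, 40]
Tree (level-order array): [36, 30, 46, 24, None, 40, None, 1, 26]
Inorder traversal: [1, 24, 26, 30, 36, 40, 46]


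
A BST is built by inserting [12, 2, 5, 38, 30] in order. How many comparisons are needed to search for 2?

Search path for 2: 12 -> 2
Found: True
Comparisons: 2


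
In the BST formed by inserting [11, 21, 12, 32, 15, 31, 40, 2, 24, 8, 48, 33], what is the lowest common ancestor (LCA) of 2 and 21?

Tree insertion order: [11, 21, 12, 32, 15, 31, 40, 2, 24, 8, 48, 33]
Tree (level-order array): [11, 2, 21, None, 8, 12, 32, None, None, None, 15, 31, 40, None, None, 24, None, 33, 48]
In a BST, the LCA of p=2, q=21 is the first node v on the
root-to-leaf path with p <= v <= q (go left if both < v, right if both > v).
Walk from root:
  at 11: 2 <= 11 <= 21, this is the LCA
LCA = 11


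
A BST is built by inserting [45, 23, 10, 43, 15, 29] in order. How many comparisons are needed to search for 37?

Search path for 37: 45 -> 23 -> 43 -> 29
Found: False
Comparisons: 4


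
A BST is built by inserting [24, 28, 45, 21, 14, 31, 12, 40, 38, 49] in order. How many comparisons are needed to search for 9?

Search path for 9: 24 -> 21 -> 14 -> 12
Found: False
Comparisons: 4


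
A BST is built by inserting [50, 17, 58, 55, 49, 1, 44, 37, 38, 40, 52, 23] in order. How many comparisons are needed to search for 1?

Search path for 1: 50 -> 17 -> 1
Found: True
Comparisons: 3


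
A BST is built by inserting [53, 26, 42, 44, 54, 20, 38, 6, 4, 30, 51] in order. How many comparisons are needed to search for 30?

Search path for 30: 53 -> 26 -> 42 -> 38 -> 30
Found: True
Comparisons: 5


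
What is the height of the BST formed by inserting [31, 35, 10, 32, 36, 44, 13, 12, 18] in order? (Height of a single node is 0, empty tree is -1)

Insertion order: [31, 35, 10, 32, 36, 44, 13, 12, 18]
Tree (level-order array): [31, 10, 35, None, 13, 32, 36, 12, 18, None, None, None, 44]
Compute height bottom-up (empty subtree = -1):
  height(12) = 1 + max(-1, -1) = 0
  height(18) = 1 + max(-1, -1) = 0
  height(13) = 1 + max(0, 0) = 1
  height(10) = 1 + max(-1, 1) = 2
  height(32) = 1 + max(-1, -1) = 0
  height(44) = 1 + max(-1, -1) = 0
  height(36) = 1 + max(-1, 0) = 1
  height(35) = 1 + max(0, 1) = 2
  height(31) = 1 + max(2, 2) = 3
Height = 3


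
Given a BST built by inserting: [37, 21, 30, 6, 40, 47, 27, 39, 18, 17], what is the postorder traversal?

Tree insertion order: [37, 21, 30, 6, 40, 47, 27, 39, 18, 17]
Tree (level-order array): [37, 21, 40, 6, 30, 39, 47, None, 18, 27, None, None, None, None, None, 17]
Postorder traversal: [17, 18, 6, 27, 30, 21, 39, 47, 40, 37]


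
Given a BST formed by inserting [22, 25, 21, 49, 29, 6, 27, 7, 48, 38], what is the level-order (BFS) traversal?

Tree insertion order: [22, 25, 21, 49, 29, 6, 27, 7, 48, 38]
Tree (level-order array): [22, 21, 25, 6, None, None, 49, None, 7, 29, None, None, None, 27, 48, None, None, 38]
BFS from the root, enqueuing left then right child of each popped node:
  queue [22] -> pop 22, enqueue [21, 25], visited so far: [22]
  queue [21, 25] -> pop 21, enqueue [6], visited so far: [22, 21]
  queue [25, 6] -> pop 25, enqueue [49], visited so far: [22, 21, 25]
  queue [6, 49] -> pop 6, enqueue [7], visited so far: [22, 21, 25, 6]
  queue [49, 7] -> pop 49, enqueue [29], visited so far: [22, 21, 25, 6, 49]
  queue [7, 29] -> pop 7, enqueue [none], visited so far: [22, 21, 25, 6, 49, 7]
  queue [29] -> pop 29, enqueue [27, 48], visited so far: [22, 21, 25, 6, 49, 7, 29]
  queue [27, 48] -> pop 27, enqueue [none], visited so far: [22, 21, 25, 6, 49, 7, 29, 27]
  queue [48] -> pop 48, enqueue [38], visited so far: [22, 21, 25, 6, 49, 7, 29, 27, 48]
  queue [38] -> pop 38, enqueue [none], visited so far: [22, 21, 25, 6, 49, 7, 29, 27, 48, 38]
Result: [22, 21, 25, 6, 49, 7, 29, 27, 48, 38]


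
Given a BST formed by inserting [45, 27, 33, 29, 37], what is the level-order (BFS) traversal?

Tree insertion order: [45, 27, 33, 29, 37]
Tree (level-order array): [45, 27, None, None, 33, 29, 37]
BFS from the root, enqueuing left then right child of each popped node:
  queue [45] -> pop 45, enqueue [27], visited so far: [45]
  queue [27] -> pop 27, enqueue [33], visited so far: [45, 27]
  queue [33] -> pop 33, enqueue [29, 37], visited so far: [45, 27, 33]
  queue [29, 37] -> pop 29, enqueue [none], visited so far: [45, 27, 33, 29]
  queue [37] -> pop 37, enqueue [none], visited so far: [45, 27, 33, 29, 37]
Result: [45, 27, 33, 29, 37]


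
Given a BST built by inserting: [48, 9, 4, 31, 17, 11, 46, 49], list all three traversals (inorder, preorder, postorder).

Tree insertion order: [48, 9, 4, 31, 17, 11, 46, 49]
Tree (level-order array): [48, 9, 49, 4, 31, None, None, None, None, 17, 46, 11]
Inorder (L, root, R): [4, 9, 11, 17, 31, 46, 48, 49]
Preorder (root, L, R): [48, 9, 4, 31, 17, 11, 46, 49]
Postorder (L, R, root): [4, 11, 17, 46, 31, 9, 49, 48]


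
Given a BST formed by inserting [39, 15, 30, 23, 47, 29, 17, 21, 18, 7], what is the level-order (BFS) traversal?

Tree insertion order: [39, 15, 30, 23, 47, 29, 17, 21, 18, 7]
Tree (level-order array): [39, 15, 47, 7, 30, None, None, None, None, 23, None, 17, 29, None, 21, None, None, 18]
BFS from the root, enqueuing left then right child of each popped node:
  queue [39] -> pop 39, enqueue [15, 47], visited so far: [39]
  queue [15, 47] -> pop 15, enqueue [7, 30], visited so far: [39, 15]
  queue [47, 7, 30] -> pop 47, enqueue [none], visited so far: [39, 15, 47]
  queue [7, 30] -> pop 7, enqueue [none], visited so far: [39, 15, 47, 7]
  queue [30] -> pop 30, enqueue [23], visited so far: [39, 15, 47, 7, 30]
  queue [23] -> pop 23, enqueue [17, 29], visited so far: [39, 15, 47, 7, 30, 23]
  queue [17, 29] -> pop 17, enqueue [21], visited so far: [39, 15, 47, 7, 30, 23, 17]
  queue [29, 21] -> pop 29, enqueue [none], visited so far: [39, 15, 47, 7, 30, 23, 17, 29]
  queue [21] -> pop 21, enqueue [18], visited so far: [39, 15, 47, 7, 30, 23, 17, 29, 21]
  queue [18] -> pop 18, enqueue [none], visited so far: [39, 15, 47, 7, 30, 23, 17, 29, 21, 18]
Result: [39, 15, 47, 7, 30, 23, 17, 29, 21, 18]


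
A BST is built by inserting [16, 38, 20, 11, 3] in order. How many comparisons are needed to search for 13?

Search path for 13: 16 -> 11
Found: False
Comparisons: 2


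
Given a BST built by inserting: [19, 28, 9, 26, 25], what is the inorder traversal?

Tree insertion order: [19, 28, 9, 26, 25]
Tree (level-order array): [19, 9, 28, None, None, 26, None, 25]
Inorder traversal: [9, 19, 25, 26, 28]


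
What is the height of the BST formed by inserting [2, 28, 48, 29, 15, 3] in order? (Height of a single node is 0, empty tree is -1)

Insertion order: [2, 28, 48, 29, 15, 3]
Tree (level-order array): [2, None, 28, 15, 48, 3, None, 29]
Compute height bottom-up (empty subtree = -1):
  height(3) = 1 + max(-1, -1) = 0
  height(15) = 1 + max(0, -1) = 1
  height(29) = 1 + max(-1, -1) = 0
  height(48) = 1 + max(0, -1) = 1
  height(28) = 1 + max(1, 1) = 2
  height(2) = 1 + max(-1, 2) = 3
Height = 3


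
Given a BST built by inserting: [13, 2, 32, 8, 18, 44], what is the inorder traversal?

Tree insertion order: [13, 2, 32, 8, 18, 44]
Tree (level-order array): [13, 2, 32, None, 8, 18, 44]
Inorder traversal: [2, 8, 13, 18, 32, 44]


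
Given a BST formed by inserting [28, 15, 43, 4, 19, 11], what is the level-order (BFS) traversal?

Tree insertion order: [28, 15, 43, 4, 19, 11]
Tree (level-order array): [28, 15, 43, 4, 19, None, None, None, 11]
BFS from the root, enqueuing left then right child of each popped node:
  queue [28] -> pop 28, enqueue [15, 43], visited so far: [28]
  queue [15, 43] -> pop 15, enqueue [4, 19], visited so far: [28, 15]
  queue [43, 4, 19] -> pop 43, enqueue [none], visited so far: [28, 15, 43]
  queue [4, 19] -> pop 4, enqueue [11], visited so far: [28, 15, 43, 4]
  queue [19, 11] -> pop 19, enqueue [none], visited so far: [28, 15, 43, 4, 19]
  queue [11] -> pop 11, enqueue [none], visited so far: [28, 15, 43, 4, 19, 11]
Result: [28, 15, 43, 4, 19, 11]


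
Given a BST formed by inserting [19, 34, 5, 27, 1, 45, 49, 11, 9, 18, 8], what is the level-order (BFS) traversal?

Tree insertion order: [19, 34, 5, 27, 1, 45, 49, 11, 9, 18, 8]
Tree (level-order array): [19, 5, 34, 1, 11, 27, 45, None, None, 9, 18, None, None, None, 49, 8]
BFS from the root, enqueuing left then right child of each popped node:
  queue [19] -> pop 19, enqueue [5, 34], visited so far: [19]
  queue [5, 34] -> pop 5, enqueue [1, 11], visited so far: [19, 5]
  queue [34, 1, 11] -> pop 34, enqueue [27, 45], visited so far: [19, 5, 34]
  queue [1, 11, 27, 45] -> pop 1, enqueue [none], visited so far: [19, 5, 34, 1]
  queue [11, 27, 45] -> pop 11, enqueue [9, 18], visited so far: [19, 5, 34, 1, 11]
  queue [27, 45, 9, 18] -> pop 27, enqueue [none], visited so far: [19, 5, 34, 1, 11, 27]
  queue [45, 9, 18] -> pop 45, enqueue [49], visited so far: [19, 5, 34, 1, 11, 27, 45]
  queue [9, 18, 49] -> pop 9, enqueue [8], visited so far: [19, 5, 34, 1, 11, 27, 45, 9]
  queue [18, 49, 8] -> pop 18, enqueue [none], visited so far: [19, 5, 34, 1, 11, 27, 45, 9, 18]
  queue [49, 8] -> pop 49, enqueue [none], visited so far: [19, 5, 34, 1, 11, 27, 45, 9, 18, 49]
  queue [8] -> pop 8, enqueue [none], visited so far: [19, 5, 34, 1, 11, 27, 45, 9, 18, 49, 8]
Result: [19, 5, 34, 1, 11, 27, 45, 9, 18, 49, 8]
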